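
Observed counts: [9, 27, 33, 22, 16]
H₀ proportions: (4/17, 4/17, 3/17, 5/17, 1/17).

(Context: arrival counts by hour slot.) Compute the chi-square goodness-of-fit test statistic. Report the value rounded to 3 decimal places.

test statistic = 38.898

n = 107; E_i = n·p_i = [25.18, 25.18, 18.88, 31.47, 6.29]
χ² = (9−25.18)²/25.18 + (27−25.18)²/25.18 + (33−18.88)²/18.88 + (22−31.47)²/31.47 + (16−6.29)²/6.29 = 38.8981
df = 4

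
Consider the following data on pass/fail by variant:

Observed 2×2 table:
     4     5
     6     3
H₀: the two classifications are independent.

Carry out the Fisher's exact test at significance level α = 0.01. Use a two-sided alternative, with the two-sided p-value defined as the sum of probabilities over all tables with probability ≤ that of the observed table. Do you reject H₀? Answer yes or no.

reject H₀: no

Margins: r₁=9, r₂=9, c₁=10, c₂=8, n=18
p_obs = C(9,4)·C(9,6)/C(18,10); sum pmf over tables with pmf ≤ p_obs
p-value (two-sided) = 0.63719
At α=0.01: p ≥ α → fail to reject H₀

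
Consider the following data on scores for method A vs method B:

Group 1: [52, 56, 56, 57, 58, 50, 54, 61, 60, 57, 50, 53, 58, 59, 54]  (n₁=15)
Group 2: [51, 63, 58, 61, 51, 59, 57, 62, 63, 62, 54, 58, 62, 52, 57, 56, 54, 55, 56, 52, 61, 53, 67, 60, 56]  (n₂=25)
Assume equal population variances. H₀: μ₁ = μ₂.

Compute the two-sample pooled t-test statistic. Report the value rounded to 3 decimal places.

test statistic = -1.476

x̄₁=55.667, s₁=3.416, n₁=15
x̄₂=57.600, s₂=4.320, n₂=25
s_p² = [14·3.416² + 24·4.320²]/38 = 16.0877
SE = √(s_p²·(1/15+1/25)) = 1.3100
t = (55.667−57.600)/1.3100 = -1.4759
df = 38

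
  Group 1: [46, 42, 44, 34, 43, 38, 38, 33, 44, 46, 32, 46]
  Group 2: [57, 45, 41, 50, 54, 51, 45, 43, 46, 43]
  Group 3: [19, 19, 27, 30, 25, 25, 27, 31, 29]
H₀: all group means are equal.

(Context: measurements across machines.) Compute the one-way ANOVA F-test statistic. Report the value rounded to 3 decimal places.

Group means [40.50, 47.50, 25.78], grand mean 38.484
SSB = Σnᵢ(x̄ᵢ−x̄)² = 2314.686; SSW = ΣΣ(x−x̄ᵢ)² = 707.056
MSB = 2314.686/2 = 1157.3432; MSW = 707.056/28 = 25.2520
F = MSB/MSW = 45.8318
df = (2, 28)

test statistic = 45.832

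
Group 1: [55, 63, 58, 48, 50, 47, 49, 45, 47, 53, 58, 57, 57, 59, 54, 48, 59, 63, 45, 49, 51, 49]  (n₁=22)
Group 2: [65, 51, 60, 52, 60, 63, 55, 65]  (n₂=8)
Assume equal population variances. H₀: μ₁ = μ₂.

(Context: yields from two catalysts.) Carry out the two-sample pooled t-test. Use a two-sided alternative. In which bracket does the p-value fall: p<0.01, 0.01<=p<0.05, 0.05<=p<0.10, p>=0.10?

x̄₁=52.909, s₁=5.648, n₁=22
x̄₂=58.875, s₂=5.592, n₂=8
s_p² = [21·5.648² + 7·5.592²]/28 = 31.7390
SE = √(s_p²·(1/22+1/8)) = 2.3260
t = (52.909−58.875)/2.3260 = -2.5649
df = 28
p-value (two-sided) = 0.01597
→ bracket: 0.01<=p<0.05

p-value bracket: 0.01<=p<0.05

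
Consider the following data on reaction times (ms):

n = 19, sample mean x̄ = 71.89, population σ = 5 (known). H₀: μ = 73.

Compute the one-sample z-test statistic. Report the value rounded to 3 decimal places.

test statistic = -0.968

SE = σ/√n = 5/√19 = 1.1471
z = (x̄−μ₀)/SE = (71.89−73)/1.1471 = -0.9677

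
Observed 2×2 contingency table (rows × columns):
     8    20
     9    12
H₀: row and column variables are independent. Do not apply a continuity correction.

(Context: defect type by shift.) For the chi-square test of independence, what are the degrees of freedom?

df = (r−1)(c−1) = (2−1)·(2−1) = 1

degrees of freedom = 1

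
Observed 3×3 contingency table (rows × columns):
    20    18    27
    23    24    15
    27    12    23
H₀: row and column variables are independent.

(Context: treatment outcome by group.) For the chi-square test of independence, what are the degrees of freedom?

degrees of freedom = 4

df = (r−1)(c−1) = (3−1)·(3−1) = 4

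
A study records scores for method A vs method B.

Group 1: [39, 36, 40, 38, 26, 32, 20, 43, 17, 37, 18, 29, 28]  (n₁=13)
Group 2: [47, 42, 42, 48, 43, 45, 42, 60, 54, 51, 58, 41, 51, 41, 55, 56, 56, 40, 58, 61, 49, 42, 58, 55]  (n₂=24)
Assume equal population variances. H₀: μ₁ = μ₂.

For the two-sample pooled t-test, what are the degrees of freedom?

degrees of freedom = 35

df = n₁ + n₂ − 2 = 13 + 24 − 2 = 35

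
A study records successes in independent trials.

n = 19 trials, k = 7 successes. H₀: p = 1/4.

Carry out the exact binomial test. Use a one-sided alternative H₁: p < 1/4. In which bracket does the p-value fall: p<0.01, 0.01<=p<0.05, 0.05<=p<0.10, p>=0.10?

p-value bracket: p>=0.10

Exact binomial: n=19, k=7, p₀=1/4=0.2500
P(X≤7) from Σ C(n,i)·p₀^i·(1−p₀)^(n−i)
p-value (one-sided, H₁ less) = 0.92254
→ bracket: p>=0.10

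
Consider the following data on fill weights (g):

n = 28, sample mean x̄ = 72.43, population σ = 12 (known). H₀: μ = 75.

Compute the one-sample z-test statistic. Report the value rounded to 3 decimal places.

SE = σ/√n = 12/√28 = 2.2678
z = (x̄−μ₀)/SE = (72.43−75)/2.2678 = -1.1333

test statistic = -1.133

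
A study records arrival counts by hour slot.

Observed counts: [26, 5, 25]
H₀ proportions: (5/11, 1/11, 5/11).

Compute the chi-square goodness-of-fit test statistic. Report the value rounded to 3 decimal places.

test statistic = 0.021

n = 56; E_i = n·p_i = [25.45, 5.09, 25.45]
χ² = (26−25.45)²/25.45 + (5−5.09)²/5.09 + (25−25.45)²/25.45 = 0.0214
df = 2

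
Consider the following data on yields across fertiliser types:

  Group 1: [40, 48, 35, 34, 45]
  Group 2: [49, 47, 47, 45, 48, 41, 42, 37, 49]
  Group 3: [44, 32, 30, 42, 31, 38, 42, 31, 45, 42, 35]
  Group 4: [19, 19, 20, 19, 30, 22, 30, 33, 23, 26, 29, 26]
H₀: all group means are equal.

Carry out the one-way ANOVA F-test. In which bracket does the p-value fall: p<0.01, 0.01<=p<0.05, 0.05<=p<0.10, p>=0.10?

Group means [40.40, 45.00, 37.45, 24.67], grand mean 35.541
SSB = Σnᵢ(x̄ᵢ−x̄)² = 2382.595; SSW = ΣΣ(x−x̄ᵢ)² = 900.594
MSB = 2382.595/3 = 794.1984; MSW = 900.594/33 = 27.2907
F = MSB/MSW = 29.1014
df = (3, 33)
p-value (upper-tail) = 0.00000
→ bracket: p<0.01

p-value bracket: p<0.01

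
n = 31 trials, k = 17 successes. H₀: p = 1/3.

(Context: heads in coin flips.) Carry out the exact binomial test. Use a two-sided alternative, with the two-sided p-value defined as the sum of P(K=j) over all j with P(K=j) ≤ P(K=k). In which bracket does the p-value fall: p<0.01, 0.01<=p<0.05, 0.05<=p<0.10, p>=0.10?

Exact binomial: n=31, k=17, p₀=1/3=0.3333
P(X=j) = C(n,j)·p₀^j·(1−p₀)^(n−j); p = Σ P(X=j) over j with P(X=j) ≤ P(X=17)
p-value (two-sided) = 0.02033
→ bracket: 0.01<=p<0.05

p-value bracket: 0.01<=p<0.05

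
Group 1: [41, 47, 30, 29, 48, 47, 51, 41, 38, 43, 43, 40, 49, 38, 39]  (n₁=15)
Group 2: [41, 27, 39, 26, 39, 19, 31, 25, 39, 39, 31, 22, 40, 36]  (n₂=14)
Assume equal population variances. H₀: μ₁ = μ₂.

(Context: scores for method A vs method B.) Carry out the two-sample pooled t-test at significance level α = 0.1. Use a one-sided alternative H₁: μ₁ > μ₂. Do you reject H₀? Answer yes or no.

reject H₀: yes

x̄₁=41.600, s₁=6.412, n₁=15
x̄₂=32.429, s₂=7.521, n₂=14
s_p² = [14·6.412² + 13·7.521²]/27 = 48.5566
SE = √(s_p²·(1/15+1/14)) = 2.5895
t = (41.600−32.429)/2.5895 = 3.5418
df = 27
p-value (one-sided, H₁ greater) = 0.00073
At α=0.1: p < α → reject H₀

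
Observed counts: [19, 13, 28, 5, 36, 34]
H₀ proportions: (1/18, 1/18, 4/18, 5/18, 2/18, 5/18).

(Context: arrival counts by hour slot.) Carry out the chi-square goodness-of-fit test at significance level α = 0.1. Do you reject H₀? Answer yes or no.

reject H₀: yes

n = 135; E_i = n·p_i = [7.50, 7.50, 30.00, 37.50, 15.00, 37.50]
χ² = (19−7.50)²/7.50 + (13−7.50)²/7.50 + (28−30.00)²/30.00 + (5−37.50)²/37.50 + (36−15.00)²/15.00 + (34−37.50)²/37.50 = 79.6933
df = 5
p-value (upper-tail) = 0.00000
At α=0.1: p < α → reject H₀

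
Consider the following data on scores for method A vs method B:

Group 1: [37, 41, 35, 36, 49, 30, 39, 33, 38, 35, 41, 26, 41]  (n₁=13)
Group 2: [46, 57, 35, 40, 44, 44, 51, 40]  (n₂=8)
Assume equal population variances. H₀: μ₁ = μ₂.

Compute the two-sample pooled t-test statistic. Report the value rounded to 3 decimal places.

x̄₁=37.000, s₁=5.715, n₁=13
x̄₂=44.625, s₂=6.886, n₂=8
s_p² = [12·5.715² + 7·6.886²]/19 = 38.0987
SE = √(s_p²·(1/13+1/8)) = 2.7736
t = (37.000−44.625)/2.7736 = -2.7491
df = 19

test statistic = -2.749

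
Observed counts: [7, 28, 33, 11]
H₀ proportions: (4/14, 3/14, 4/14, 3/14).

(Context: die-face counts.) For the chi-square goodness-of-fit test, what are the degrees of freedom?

df = k − 1 = 4 − 1 = 3

degrees of freedom = 3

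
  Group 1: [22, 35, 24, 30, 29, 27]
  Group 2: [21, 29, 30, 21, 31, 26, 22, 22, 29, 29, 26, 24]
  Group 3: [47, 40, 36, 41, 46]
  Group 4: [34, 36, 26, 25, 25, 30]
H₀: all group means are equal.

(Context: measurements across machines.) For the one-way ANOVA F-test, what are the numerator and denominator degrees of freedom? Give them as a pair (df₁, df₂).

k = 4 groups, N = 29 total
df = (k−1, N−k) = (4−1, 29−4) = (3, 25)

degrees of freedom = [3, 25]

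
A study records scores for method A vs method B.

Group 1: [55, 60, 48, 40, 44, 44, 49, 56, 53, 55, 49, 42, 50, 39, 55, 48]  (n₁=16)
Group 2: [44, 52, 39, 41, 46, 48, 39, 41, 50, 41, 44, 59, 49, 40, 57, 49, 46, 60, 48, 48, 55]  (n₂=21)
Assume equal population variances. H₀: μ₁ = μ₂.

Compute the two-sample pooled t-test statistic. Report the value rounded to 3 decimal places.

test statistic = 0.838

x̄₁=49.188, s₁=6.199, n₁=16
x̄₂=47.429, s₂=6.415, n₂=21
s_p² = [15·6.199² + 20·6.415²]/35 = 39.9880
SE = √(s_p²·(1/16+1/21)) = 2.0984
t = (49.188−47.429)/2.0984 = 0.8382
df = 35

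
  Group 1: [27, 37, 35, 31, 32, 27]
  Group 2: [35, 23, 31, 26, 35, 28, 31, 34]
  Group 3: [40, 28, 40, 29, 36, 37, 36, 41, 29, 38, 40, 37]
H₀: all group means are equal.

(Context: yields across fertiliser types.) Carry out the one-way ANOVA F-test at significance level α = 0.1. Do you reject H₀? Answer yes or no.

reject H₀: yes

Group means [31.50, 30.38, 35.92], grand mean 33.192
SSB = Σnᵢ(x̄ᵢ−x̄)² = 169.747; SSW = ΣΣ(x−x̄ᵢ)² = 460.292
MSB = 169.747/2 = 84.8734; MSW = 460.292/23 = 20.0127
F = MSB/MSW = 4.2410
df = (2, 23)
p-value (upper-tail) = 0.02705
At α=0.1: p < α → reject H₀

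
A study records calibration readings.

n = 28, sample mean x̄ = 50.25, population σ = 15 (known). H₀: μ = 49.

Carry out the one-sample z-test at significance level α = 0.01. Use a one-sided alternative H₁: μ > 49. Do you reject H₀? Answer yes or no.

SE = σ/√n = 15/√28 = 2.8347
z = (x̄−μ₀)/SE = (50.25−49)/2.8347 = 0.4410
p-value (one-sided, H₁ greater) = 0.32962
At α=0.01: p ≥ α → fail to reject H₀

reject H₀: no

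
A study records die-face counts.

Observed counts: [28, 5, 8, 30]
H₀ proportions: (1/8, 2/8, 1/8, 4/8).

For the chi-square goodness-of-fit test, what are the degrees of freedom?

degrees of freedom = 3

df = k − 1 = 4 − 1 = 3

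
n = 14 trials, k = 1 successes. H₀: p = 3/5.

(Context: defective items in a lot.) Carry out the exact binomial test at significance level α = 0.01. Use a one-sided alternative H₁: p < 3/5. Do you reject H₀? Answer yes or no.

reject H₀: yes

Exact binomial: n=14, k=1, p₀=3/5=0.6000
P(X≤1) from Σ C(n,i)·p₀^i·(1−p₀)^(n−i)
p-value (one-sided, H₁ less) = 0.00006
At α=0.01: p < α → reject H₀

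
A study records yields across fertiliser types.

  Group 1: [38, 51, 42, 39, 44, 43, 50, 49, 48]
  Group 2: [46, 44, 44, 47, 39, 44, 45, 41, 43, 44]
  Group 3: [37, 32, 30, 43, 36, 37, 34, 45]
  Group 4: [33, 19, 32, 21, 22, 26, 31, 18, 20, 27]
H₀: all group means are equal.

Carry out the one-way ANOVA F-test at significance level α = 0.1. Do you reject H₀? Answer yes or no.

reject H₀: yes

Group means [44.89, 43.70, 36.75, 24.90], grand mean 37.405
SSB = Σnᵢ(x̄ᵢ−x̄)² = 2467.530; SSW = ΣΣ(x−x̄ᵢ)² = 705.389
MSB = 2467.530/3 = 822.5100; MSW = 705.389/33 = 21.3754
F = MSB/MSW = 38.4792
df = (3, 33)
p-value (upper-tail) = 0.00000
At α=0.1: p < α → reject H₀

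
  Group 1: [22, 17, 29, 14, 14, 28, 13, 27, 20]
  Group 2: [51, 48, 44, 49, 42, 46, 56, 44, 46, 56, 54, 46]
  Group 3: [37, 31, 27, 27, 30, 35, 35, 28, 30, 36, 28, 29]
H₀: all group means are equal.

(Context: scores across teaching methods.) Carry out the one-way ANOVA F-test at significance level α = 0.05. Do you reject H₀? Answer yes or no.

reject H₀: yes

Group means [20.44, 48.50, 31.08], grand mean 34.515
SSB = Σnᵢ(x̄ᵢ−x̄)² = 4270.104; SSW = ΣΣ(x−x̄ᵢ)² = 726.139
MSB = 4270.104/2 = 2135.0518; MSW = 726.139/30 = 24.2046
F = MSB/MSW = 88.2084
df = (2, 30)
p-value (upper-tail) = 0.00000
At α=0.05: p < α → reject H₀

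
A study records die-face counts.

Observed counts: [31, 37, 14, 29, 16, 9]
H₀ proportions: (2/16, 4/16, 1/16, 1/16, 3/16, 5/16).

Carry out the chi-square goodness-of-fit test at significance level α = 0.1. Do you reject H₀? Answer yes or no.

n = 136; E_i = n·p_i = [17.00, 34.00, 8.50, 8.50, 25.50, 42.50]
χ² = (31−17.00)²/17.00 + (37−34.00)²/34.00 + (14−8.50)²/8.50 + (29−8.50)²/8.50 + (16−25.50)²/25.50 + (9−42.50)²/42.50 = 94.7392
df = 5
p-value (upper-tail) = 0.00000
At α=0.1: p < α → reject H₀

reject H₀: yes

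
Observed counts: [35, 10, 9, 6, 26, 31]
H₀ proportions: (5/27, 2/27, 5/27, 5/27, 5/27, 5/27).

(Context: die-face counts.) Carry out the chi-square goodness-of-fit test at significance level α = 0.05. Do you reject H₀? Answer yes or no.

n = 117; E_i = n·p_i = [21.67, 8.67, 21.67, 21.67, 21.67, 21.67]
χ² = (35−21.67)²/21.67 + (10−8.67)²/8.67 + (9−21.67)²/21.67 + (6−21.67)²/21.67 + (26−21.67)²/21.67 + (31−21.67)²/21.67 = 32.0308
df = 5
p-value (upper-tail) = 0.00001
At α=0.05: p < α → reject H₀

reject H₀: yes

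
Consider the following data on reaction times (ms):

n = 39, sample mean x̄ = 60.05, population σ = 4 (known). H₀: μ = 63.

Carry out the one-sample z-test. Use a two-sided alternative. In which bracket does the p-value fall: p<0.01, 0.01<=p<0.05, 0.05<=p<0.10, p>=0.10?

p-value bracket: p<0.01

SE = σ/√n = 4/√39 = 0.6405
z = (x̄−μ₀)/SE = (60.05−63)/0.6405 = -4.6057
p-value (two-sided) = 0.00000
→ bracket: p<0.01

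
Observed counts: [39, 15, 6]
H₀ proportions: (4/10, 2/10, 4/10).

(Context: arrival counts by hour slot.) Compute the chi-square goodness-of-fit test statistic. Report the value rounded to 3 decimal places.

n = 60; E_i = n·p_i = [24.00, 12.00, 24.00]
χ² = (39−24.00)²/24.00 + (15−12.00)²/12.00 + (6−24.00)²/24.00 = 23.6250
df = 2

test statistic = 23.625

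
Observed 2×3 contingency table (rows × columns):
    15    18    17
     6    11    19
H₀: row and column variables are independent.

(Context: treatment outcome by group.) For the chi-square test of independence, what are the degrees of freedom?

degrees of freedom = 2

df = (r−1)(c−1) = (2−1)·(3−1) = 2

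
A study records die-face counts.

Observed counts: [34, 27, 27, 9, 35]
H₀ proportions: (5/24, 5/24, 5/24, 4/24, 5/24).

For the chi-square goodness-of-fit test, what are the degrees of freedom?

df = k − 1 = 5 − 1 = 4

degrees of freedom = 4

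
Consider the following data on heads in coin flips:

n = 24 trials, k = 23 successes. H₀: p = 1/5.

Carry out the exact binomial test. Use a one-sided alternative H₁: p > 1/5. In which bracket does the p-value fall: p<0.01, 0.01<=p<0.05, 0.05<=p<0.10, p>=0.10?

Exact binomial: n=24, k=23, p₀=1/5=0.2000
P(X≥23) from Σ C(n,i)·p₀^i·(1−p₀)^(n−i)
p-value (one-sided, H₁ greater) = 0.00000
→ bracket: p<0.01

p-value bracket: p<0.01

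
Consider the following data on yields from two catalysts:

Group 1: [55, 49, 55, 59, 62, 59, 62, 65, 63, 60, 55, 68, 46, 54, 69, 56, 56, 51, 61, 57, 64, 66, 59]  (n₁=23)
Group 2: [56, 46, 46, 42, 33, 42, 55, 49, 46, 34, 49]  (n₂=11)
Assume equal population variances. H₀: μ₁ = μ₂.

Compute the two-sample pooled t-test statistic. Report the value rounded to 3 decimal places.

x̄₁=58.739, s₁=5.864, n₁=23
x̄₂=45.273, s₂=7.336, n₂=11
s_p² = [22·5.864² + 10·7.336²]/32 = 40.4568
SE = √(s_p²·(1/23+1/11)) = 2.3317
t = (58.739−45.273)/2.3317 = 5.7753
df = 32

test statistic = 5.775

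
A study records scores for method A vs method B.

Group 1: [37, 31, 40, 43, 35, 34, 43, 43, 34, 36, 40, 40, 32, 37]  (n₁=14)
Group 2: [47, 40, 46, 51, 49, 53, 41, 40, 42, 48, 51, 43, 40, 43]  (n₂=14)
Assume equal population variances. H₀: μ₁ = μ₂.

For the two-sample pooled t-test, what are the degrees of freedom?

degrees of freedom = 26

df = n₁ + n₂ − 2 = 14 + 14 − 2 = 26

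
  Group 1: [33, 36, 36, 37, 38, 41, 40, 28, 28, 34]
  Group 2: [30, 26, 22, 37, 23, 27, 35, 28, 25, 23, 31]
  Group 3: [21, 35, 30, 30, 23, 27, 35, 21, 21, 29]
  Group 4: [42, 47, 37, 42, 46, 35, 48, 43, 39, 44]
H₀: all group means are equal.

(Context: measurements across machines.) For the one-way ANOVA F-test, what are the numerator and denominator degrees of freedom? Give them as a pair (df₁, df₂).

degrees of freedom = [3, 37]

k = 4 groups, N = 41 total
df = (k−1, N−k) = (4−1, 41−4) = (3, 37)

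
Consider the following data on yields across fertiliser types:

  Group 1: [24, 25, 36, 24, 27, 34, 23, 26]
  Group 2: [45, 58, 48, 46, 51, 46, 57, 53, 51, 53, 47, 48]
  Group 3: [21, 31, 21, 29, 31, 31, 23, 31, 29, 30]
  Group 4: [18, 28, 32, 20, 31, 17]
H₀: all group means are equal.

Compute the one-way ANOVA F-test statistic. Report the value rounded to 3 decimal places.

test statistic = 62.052

Group means [27.38, 50.25, 27.70, 24.33], grand mean 34.583
SSB = Σnᵢ(x̄ᵢ−x̄)² = 4465.192; SSW = ΣΣ(x−x̄ᵢ)² = 767.558
MSB = 4465.192/3 = 1488.3972; MSW = 767.558/32 = 23.9862
F = MSB/MSW = 62.0522
df = (3, 32)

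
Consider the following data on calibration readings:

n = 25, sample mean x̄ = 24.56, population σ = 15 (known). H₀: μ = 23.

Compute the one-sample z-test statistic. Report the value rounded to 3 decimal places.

SE = σ/√n = 15/√25 = 3.0000
z = (x̄−μ₀)/SE = (24.56−23)/3.0000 = 0.5200

test statistic = 0.520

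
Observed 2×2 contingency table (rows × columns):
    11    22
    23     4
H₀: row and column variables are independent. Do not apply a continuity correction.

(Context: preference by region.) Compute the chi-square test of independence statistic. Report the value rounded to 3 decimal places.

test statistic = 16.259

Row totals [33, 27], col totals [34, 26], n=60
χ² = (11−18.70)²/18.70 + (22−14.30)²/14.30 + (23−15.30)²/15.30 + (4−11.70)²/11.70 = 16.2594
df = 1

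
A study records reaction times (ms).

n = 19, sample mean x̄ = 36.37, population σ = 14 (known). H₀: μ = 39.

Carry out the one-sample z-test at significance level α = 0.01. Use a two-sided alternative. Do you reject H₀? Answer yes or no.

SE = σ/√n = 14/√19 = 3.2118
z = (x̄−μ₀)/SE = (36.37−39)/3.2118 = -0.8189
p-value (two-sided) = 0.41287
At α=0.01: p ≥ α → fail to reject H₀

reject H₀: no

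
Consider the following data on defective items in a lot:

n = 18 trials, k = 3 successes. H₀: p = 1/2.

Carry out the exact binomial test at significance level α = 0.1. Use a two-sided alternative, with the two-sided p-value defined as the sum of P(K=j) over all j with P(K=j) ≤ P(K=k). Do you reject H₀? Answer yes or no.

reject H₀: yes

Exact binomial: n=18, k=3, p₀=1/2=0.5000
P(X=j) = C(n,j)·p₀^j·(1−p₀)^(n−j); p = Σ P(X=j) over j with P(X=j) ≤ P(X=3)
p-value (two-sided) = 0.00754
At α=0.1: p < α → reject H₀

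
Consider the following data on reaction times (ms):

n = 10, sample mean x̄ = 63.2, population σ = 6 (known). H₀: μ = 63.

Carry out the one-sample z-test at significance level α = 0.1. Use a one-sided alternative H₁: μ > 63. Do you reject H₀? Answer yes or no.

SE = σ/√n = 6/√10 = 1.8974
z = (x̄−μ₀)/SE = (63.2−63)/1.8974 = 0.1054
p-value (one-sided, H₁ greater) = 0.45803
At α=0.1: p ≥ α → fail to reject H₀

reject H₀: no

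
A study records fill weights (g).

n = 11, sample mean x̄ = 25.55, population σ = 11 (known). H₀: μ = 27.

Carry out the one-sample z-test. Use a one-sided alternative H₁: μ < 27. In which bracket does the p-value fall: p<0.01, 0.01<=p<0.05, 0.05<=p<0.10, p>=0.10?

SE = σ/√n = 11/√11 = 3.3166
z = (x̄−μ₀)/SE = (25.55−27)/3.3166 = -0.4372
p-value (one-sided, H₁ less) = 0.33099
→ bracket: p>=0.10

p-value bracket: p>=0.10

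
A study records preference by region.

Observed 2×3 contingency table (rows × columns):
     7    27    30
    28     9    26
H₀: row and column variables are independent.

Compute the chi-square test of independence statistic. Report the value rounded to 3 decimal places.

test statistic = 21.879

Row totals [64, 63], col totals [35, 36, 56], n=127
χ² = (7−17.64)²/17.64 + (27−18.14)²/18.14 + (30−28.22)²/28.22 + (28−17.36)²/17.36 + (9−17.86)²/17.86 + (26−27.78)²/27.78 = 21.8792
df = 2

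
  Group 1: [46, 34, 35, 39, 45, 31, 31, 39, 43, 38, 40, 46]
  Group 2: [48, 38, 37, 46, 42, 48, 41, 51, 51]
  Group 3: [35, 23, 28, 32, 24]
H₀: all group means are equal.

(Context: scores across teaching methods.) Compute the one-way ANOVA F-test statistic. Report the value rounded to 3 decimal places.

test statistic = 14.953

Group means [38.92, 44.67, 28.40], grand mean 38.885
SSB = Σnᵢ(x̄ᵢ−x̄)² = 850.537; SSW = ΣΣ(x−x̄ᵢ)² = 654.117
MSB = 850.537/2 = 425.2686; MSW = 654.117/23 = 28.4399
F = MSB/MSW = 14.9533
df = (2, 23)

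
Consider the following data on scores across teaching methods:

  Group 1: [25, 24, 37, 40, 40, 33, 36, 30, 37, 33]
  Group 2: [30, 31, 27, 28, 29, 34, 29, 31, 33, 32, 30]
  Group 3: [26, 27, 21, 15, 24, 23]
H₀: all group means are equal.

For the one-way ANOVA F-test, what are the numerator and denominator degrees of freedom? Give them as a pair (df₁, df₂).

k = 3 groups, N = 27 total
df = (k−1, N−k) = (3−1, 27−3) = (2, 24)

degrees of freedom = [2, 24]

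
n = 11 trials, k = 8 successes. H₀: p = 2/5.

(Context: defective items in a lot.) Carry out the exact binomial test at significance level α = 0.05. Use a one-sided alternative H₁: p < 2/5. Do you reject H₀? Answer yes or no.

Exact binomial: n=11, k=8, p₀=2/5=0.4000
P(X≤8) from Σ C(n,i)·p₀^i·(1−p₀)^(n−i)
p-value (one-sided, H₁ less) = 0.99408
At α=0.05: p ≥ α → fail to reject H₀

reject H₀: no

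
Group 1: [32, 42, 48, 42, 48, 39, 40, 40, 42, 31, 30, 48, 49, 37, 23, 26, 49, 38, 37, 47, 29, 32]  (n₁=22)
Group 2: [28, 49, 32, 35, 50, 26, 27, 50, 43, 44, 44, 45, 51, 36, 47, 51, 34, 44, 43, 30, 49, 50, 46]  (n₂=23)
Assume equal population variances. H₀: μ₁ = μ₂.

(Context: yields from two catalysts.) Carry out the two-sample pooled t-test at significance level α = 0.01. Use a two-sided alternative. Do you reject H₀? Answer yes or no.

reject H₀: no

x̄₁=38.591, s₁=7.896, n₁=22
x̄₂=41.478, s₂=8.474, n₂=23
s_p² = [21·7.896² + 22·8.474²]/43 = 67.1874
SE = √(s_p²·(1/22+1/23)) = 2.4444
t = (38.591−41.478)/2.4444 = -1.1812
df = 43
p-value (two-sided) = 0.24401
At α=0.01: p ≥ α → fail to reject H₀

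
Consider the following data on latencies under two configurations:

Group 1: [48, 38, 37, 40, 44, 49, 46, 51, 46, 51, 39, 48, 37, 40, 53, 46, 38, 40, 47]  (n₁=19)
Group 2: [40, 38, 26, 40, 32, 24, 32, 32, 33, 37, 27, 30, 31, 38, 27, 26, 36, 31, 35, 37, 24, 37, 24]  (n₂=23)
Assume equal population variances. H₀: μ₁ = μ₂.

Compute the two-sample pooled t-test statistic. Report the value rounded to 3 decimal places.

x̄₁=44.105, s₁=5.269, n₁=19
x̄₂=32.043, s₂=5.313, n₂=23
s_p² = [18·5.269² + 22·5.313²]/40 = 28.0186
SE = √(s_p²·(1/19+1/23)) = 1.6410
t = (44.105−32.043)/1.6410 = 7.3503
df = 40

test statistic = 7.350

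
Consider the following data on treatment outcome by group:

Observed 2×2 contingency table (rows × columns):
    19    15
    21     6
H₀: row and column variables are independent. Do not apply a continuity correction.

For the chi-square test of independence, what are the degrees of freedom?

degrees of freedom = 1

df = (r−1)(c−1) = (2−1)·(2−1) = 1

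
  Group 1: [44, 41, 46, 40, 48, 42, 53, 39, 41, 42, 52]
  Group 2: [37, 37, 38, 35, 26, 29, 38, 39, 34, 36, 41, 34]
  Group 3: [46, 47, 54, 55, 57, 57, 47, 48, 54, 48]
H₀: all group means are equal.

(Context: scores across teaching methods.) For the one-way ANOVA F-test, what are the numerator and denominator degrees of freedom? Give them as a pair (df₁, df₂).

degrees of freedom = [2, 30]

k = 3 groups, N = 33 total
df = (k−1, N−k) = (3−1, 33−3) = (2, 30)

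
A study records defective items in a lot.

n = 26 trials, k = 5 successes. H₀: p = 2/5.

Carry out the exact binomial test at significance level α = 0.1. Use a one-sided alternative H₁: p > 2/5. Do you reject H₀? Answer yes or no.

reject H₀: no

Exact binomial: n=26, k=5, p₀=2/5=0.4000
P(X≥5) from Σ C(n,i)·p₀^i·(1−p₀)^(n−i)
p-value (one-sided, H₁ greater) = 0.99337
At α=0.1: p ≥ α → fail to reject H₀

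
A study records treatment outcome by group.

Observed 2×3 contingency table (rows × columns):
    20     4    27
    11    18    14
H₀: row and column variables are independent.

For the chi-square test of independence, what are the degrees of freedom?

df = (r−1)(c−1) = (2−1)·(3−1) = 2

degrees of freedom = 2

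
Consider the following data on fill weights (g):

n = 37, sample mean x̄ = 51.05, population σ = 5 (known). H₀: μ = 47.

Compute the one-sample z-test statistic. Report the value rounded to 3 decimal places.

test statistic = 4.927

SE = σ/√n = 5/√37 = 0.8220
z = (x̄−μ₀)/SE = (51.05−47)/0.8220 = 4.9270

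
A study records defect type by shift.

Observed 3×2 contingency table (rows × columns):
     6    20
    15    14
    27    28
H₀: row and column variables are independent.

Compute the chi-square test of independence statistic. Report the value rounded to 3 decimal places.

Row totals [26, 29, 55], col totals [48, 62], n=110
χ² = (6−11.35)²/11.35 + (20−14.65)²/14.65 + (15−12.65)²/12.65 + (14−16.35)²/16.35 + (27−24.00)²/24.00 + (28−31.00)²/31.00 = 5.9050
df = 2

test statistic = 5.905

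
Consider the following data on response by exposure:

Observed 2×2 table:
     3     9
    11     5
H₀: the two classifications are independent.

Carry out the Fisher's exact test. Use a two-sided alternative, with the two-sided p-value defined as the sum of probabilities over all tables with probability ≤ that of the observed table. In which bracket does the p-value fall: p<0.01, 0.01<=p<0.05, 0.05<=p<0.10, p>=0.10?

p-value bracket: 0.05<=p<0.10

Margins: r₁=12, r₂=16, c₁=14, c₂=14, n=28
p_obs = C(12,3)·C(16,11)/C(28,14); sum pmf over tables with pmf ≤ p_obs
p-value (two-sided) = 0.05424
→ bracket: 0.05<=p<0.10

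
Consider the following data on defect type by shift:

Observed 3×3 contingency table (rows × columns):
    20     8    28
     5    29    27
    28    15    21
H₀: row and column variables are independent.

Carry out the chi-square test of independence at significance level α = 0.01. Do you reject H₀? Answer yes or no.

Row totals [56, 61, 64], col totals [53, 52, 76], n=181
χ² = (20−16.40)²/16.40 + (8−16.09)²/16.09 + (28−23.51)²/23.51 + (5−17.86)²/17.86 + (29−17.52)²/17.52 + (27−25.61)²/25.61 + (28−18.74)²/18.74 + (15−18.39)²/18.39 + (21−26.87)²/26.87 = 29.0466
df = 4
p-value (upper-tail) = 0.00001
At α=0.01: p < α → reject H₀

reject H₀: yes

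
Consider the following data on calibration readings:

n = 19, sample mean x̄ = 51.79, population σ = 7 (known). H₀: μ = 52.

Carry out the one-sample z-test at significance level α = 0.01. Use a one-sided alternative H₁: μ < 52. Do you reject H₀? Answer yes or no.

reject H₀: no

SE = σ/√n = 7/√19 = 1.6059
z = (x̄−μ₀)/SE = (51.79−52)/1.6059 = -0.1308
p-value (one-sided, H₁ less) = 0.44798
At α=0.01: p ≥ α → fail to reject H₀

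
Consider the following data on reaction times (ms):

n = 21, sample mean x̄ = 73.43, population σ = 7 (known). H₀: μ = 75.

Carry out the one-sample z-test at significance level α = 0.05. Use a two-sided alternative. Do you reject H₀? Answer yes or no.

reject H₀: no

SE = σ/√n = 7/√21 = 1.5275
z = (x̄−μ₀)/SE = (73.43−75)/1.5275 = -1.0278
p-value (two-sided) = 0.30404
At α=0.05: p ≥ α → fail to reject H₀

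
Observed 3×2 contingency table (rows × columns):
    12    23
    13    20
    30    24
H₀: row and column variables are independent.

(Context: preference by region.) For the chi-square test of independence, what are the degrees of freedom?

df = (r−1)(c−1) = (3−1)·(2−1) = 2

degrees of freedom = 2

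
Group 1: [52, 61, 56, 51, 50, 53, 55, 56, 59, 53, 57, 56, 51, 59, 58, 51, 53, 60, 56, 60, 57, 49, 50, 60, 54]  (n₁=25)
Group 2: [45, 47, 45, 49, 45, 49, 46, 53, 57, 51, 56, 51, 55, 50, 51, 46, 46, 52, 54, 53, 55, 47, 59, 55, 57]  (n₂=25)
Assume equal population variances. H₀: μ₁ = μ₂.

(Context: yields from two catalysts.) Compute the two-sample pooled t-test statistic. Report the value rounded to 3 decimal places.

test statistic = 3.635

x̄₁=55.080, s₁=3.651, n₁=25
x̄₂=50.960, s₂=4.335, n₂=25
s_p² = [24·3.651² + 24·4.335²]/48 = 16.0583
SE = √(s_p²·(1/25+1/25)) = 1.1334
t = (55.080−50.960)/1.1334 = 3.6350
df = 48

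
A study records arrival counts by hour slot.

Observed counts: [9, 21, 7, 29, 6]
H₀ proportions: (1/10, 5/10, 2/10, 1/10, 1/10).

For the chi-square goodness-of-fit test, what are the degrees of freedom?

df = k − 1 = 5 − 1 = 4

degrees of freedom = 4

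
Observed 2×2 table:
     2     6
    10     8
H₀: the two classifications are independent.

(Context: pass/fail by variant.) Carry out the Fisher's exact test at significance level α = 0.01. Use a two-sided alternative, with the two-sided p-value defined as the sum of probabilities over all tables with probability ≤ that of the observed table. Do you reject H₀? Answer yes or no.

Margins: r₁=8, r₂=18, c₁=12, c₂=14, n=26
p_obs = C(8,2)·C(18,10)/C(26,12); sum pmf over tables with pmf ≤ p_obs
p-value (two-sided) = 0.21638
At α=0.01: p ≥ α → fail to reject H₀

reject H₀: no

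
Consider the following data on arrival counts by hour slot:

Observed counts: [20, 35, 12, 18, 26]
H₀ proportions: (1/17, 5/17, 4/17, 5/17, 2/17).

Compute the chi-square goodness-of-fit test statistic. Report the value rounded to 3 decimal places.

test statistic = 54.987

n = 111; E_i = n·p_i = [6.53, 32.65, 26.12, 32.65, 13.06]
χ² = (20−6.53)²/6.53 + (35−32.65)²/32.65 + (12−26.12)²/26.12 + (18−32.65)²/32.65 + (26−13.06)²/13.06 = 54.9874
df = 4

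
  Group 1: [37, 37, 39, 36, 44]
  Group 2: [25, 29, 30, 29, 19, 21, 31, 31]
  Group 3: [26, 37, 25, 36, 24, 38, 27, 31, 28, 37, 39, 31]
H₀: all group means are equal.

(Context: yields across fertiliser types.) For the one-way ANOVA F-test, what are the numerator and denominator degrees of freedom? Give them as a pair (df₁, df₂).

k = 3 groups, N = 25 total
df = (k−1, N−k) = (3−1, 25−3) = (2, 22)

degrees of freedom = [2, 22]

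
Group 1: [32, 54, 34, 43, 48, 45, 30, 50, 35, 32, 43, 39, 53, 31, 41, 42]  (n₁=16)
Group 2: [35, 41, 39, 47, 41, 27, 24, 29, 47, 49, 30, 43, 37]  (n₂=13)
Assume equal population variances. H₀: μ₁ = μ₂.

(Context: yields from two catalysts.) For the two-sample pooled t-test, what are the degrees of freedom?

degrees of freedom = 27

df = n₁ + n₂ − 2 = 16 + 13 − 2 = 27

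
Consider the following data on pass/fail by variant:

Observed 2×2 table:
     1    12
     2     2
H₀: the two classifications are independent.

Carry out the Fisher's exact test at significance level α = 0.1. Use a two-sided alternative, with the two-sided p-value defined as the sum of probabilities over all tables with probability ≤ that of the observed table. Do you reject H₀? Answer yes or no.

Margins: r₁=13, r₂=4, c₁=3, c₂=14, n=17
p_obs = C(13,1)·C(4,2)/C(17,3); sum pmf over tables with pmf ≤ p_obs
p-value (two-sided) = 0.12059
At α=0.1: p ≥ α → fail to reject H₀

reject H₀: no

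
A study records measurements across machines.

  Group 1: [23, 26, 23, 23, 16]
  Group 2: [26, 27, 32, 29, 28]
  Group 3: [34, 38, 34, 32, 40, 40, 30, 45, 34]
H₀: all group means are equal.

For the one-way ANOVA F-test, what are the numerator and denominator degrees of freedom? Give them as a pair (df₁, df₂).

k = 3 groups, N = 19 total
df = (k−1, N−k) = (3−1, 19−3) = (2, 16)

degrees of freedom = [2, 16]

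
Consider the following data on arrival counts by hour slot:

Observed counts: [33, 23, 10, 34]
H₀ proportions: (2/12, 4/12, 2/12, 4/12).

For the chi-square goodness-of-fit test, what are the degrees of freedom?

df = k − 1 = 4 − 1 = 3

degrees of freedom = 3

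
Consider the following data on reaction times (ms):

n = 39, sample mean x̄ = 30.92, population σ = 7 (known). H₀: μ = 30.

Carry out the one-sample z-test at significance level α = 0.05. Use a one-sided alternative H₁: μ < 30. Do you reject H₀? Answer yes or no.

SE = σ/√n = 7/√39 = 1.1209
z = (x̄−μ₀)/SE = (30.92−30)/1.1209 = 0.8208
p-value (one-sided, H₁ less) = 0.79411
At α=0.05: p ≥ α → fail to reject H₀

reject H₀: no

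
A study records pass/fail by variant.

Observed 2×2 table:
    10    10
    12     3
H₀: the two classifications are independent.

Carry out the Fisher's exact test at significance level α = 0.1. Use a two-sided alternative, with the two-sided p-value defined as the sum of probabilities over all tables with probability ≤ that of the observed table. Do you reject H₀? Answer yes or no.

reject H₀: yes

Margins: r₁=20, r₂=15, c₁=22, c₂=13, n=35
p_obs = C(20,10)·C(15,12)/C(35,22); sum pmf over tables with pmf ≤ p_obs
p-value (two-sided) = 0.08914
At α=0.1: p < α → reject H₀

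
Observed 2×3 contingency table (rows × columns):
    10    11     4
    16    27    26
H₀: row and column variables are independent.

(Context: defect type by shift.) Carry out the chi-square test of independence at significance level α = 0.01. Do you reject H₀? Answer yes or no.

Row totals [25, 69], col totals [26, 38, 30], n=94
χ² = (10−6.91)²/6.91 + (11−10.11)²/10.11 + (4−7.98)²/7.98 + (16−19.09)²/19.09 + (27−27.89)²/27.89 + (26−22.02)²/22.02 = 4.6857
df = 2
p-value (upper-tail) = 0.09605
At α=0.01: p ≥ α → fail to reject H₀

reject H₀: no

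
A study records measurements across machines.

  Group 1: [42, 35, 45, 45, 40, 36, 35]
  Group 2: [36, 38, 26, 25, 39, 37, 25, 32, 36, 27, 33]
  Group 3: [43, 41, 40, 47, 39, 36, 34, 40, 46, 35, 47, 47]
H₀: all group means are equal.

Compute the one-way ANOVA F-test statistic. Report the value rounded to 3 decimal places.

Group means [39.71, 32.18, 41.25], grand mean 37.567
SSB = Σnᵢ(x̄ᵢ−x̄)² = 514.052; SSW = ΣΣ(x−x̄ᵢ)² = 673.315
MSB = 514.052/2 = 257.0259; MSW = 673.315/27 = 24.9376
F = MSB/MSW = 10.3068
df = (2, 27)

test statistic = 10.307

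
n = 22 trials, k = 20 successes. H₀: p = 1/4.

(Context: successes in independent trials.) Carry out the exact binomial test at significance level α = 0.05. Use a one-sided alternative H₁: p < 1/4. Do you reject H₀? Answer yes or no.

reject H₀: no

Exact binomial: n=22, k=20, p₀=1/4=0.2500
P(X≤20) from Σ C(n,i)·p₀^i·(1−p₀)^(n−i)
p-value (one-sided, H₁ less) = 1.00000
At α=0.05: p ≥ α → fail to reject H₀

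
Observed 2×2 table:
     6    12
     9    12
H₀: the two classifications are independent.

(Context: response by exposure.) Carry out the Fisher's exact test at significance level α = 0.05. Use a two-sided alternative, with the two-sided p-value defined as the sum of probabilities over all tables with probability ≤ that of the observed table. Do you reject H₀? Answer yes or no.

Margins: r₁=18, r₂=21, c₁=15, c₂=24, n=39
p_obs = C(18,6)·C(21,9)/C(39,15); sum pmf over tables with pmf ≤ p_obs
p-value (two-sided) = 0.74242
At α=0.05: p ≥ α → fail to reject H₀

reject H₀: no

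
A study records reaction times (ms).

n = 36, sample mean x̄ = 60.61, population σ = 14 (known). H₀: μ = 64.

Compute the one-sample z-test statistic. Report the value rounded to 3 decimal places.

test statistic = -1.453

SE = σ/√n = 14/√36 = 2.3333
z = (x̄−μ₀)/SE = (60.61−64)/2.3333 = -1.4529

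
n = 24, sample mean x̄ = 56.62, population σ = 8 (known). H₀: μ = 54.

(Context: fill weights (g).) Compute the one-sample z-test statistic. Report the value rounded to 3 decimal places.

test statistic = 1.604

SE = σ/√n = 8/√24 = 1.6330
z = (x̄−μ₀)/SE = (56.62−54)/1.6330 = 1.6044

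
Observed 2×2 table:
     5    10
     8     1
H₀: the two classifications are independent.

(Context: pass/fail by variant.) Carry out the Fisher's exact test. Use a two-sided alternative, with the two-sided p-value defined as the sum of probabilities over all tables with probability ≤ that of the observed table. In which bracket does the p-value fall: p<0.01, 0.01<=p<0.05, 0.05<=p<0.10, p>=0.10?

Margins: r₁=15, r₂=9, c₁=13, c₂=11, n=24
p_obs = C(15,5)·C(9,8)/C(24,13); sum pmf over tables with pmf ≤ p_obs
p-value (two-sided) = 0.01306
→ bracket: 0.01<=p<0.05

p-value bracket: 0.01<=p<0.05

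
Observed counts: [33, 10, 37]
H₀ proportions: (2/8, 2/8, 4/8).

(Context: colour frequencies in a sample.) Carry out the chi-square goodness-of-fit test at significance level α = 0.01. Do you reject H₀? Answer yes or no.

reject H₀: yes

n = 80; E_i = n·p_i = [20.00, 20.00, 40.00]
χ² = (33−20.00)²/20.00 + (10−20.00)²/20.00 + (37−40.00)²/40.00 = 13.6750
df = 2
p-value (upper-tail) = 0.00107
At α=0.01: p < α → reject H₀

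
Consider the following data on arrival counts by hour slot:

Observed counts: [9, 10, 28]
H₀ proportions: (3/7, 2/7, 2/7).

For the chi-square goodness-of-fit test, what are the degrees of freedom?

df = k − 1 = 3 − 1 = 2

degrees of freedom = 2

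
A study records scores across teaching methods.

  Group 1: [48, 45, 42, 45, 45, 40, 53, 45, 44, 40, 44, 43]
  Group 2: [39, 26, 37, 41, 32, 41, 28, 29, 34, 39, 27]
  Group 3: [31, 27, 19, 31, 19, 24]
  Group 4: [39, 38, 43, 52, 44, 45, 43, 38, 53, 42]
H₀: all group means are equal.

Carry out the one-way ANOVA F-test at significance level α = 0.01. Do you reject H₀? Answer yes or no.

reject H₀: yes

Group means [44.50, 33.91, 25.17, 43.70], grand mean 38.333
SSB = Σnᵢ(x̄ᵢ−x̄)² = 1999.824; SSW = ΣΣ(x−x̄ᵢ)² = 866.842
MSB = 1999.824/3 = 666.6081; MSW = 866.842/35 = 24.7669
F = MSB/MSW = 26.9153
df = (3, 35)
p-value (upper-tail) = 0.00000
At α=0.01: p < α → reject H₀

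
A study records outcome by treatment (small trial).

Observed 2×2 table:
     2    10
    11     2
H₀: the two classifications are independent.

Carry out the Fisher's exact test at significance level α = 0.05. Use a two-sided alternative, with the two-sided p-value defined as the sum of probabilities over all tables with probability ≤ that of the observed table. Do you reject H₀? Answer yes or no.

Margins: r₁=12, r₂=13, c₁=13, c₂=12, n=25
p_obs = C(12,2)·C(13,11)/C(25,13); sum pmf over tables with pmf ≤ p_obs
p-value (two-sided) = 0.00120
At α=0.05: p < α → reject H₀

reject H₀: yes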